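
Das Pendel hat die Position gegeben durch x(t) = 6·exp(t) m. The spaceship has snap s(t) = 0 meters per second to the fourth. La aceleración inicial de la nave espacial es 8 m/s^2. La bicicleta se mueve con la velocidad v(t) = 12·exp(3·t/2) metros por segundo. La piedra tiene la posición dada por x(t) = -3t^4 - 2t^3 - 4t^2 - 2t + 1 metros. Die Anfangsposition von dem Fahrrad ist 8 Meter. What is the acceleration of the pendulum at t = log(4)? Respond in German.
Ausgehend von der Position x(t) = 6·exp(t), nehmen wir 2 Ableitungen. Durch Ableiten von der Position erhalten wir die Geschwindigkeit: v(t) = 6·exp(t). Die Ableitung von der Geschwindigkeit ergibt die Beschleunigung: a(t) = 6·exp(t). Aus der Gleichung für die Beschleunigung a(t) = 6·exp(t), setzen wir t = log(4) ein und erhalten a = 24.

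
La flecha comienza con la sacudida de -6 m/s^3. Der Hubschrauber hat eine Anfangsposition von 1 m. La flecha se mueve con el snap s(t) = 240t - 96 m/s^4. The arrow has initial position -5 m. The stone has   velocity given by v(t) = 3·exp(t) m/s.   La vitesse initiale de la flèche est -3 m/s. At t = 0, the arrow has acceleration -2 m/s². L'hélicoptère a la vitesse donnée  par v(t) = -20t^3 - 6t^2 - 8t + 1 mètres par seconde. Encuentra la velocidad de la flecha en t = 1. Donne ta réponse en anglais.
We need to integrate our snap equation s(t) = 240·t - 96 3 times. Taking ∫s(t)dt and applying j(0) = -6, we find j(t) = 120·t^2 - 96·t - 6. The antiderivative of jerk is acceleration. Using a(0) = -2, we get a(t) = 40·t^3 - 48·t^2 - 6·t - 2. The integral of acceleration is velocity. Using v(0) = -3, we get v(t) = 10·t^4 - 16·t^3 - 3·t^2 - 2·t - 3. From the given velocity equation v(t) = 10·t^4 - 16·t^3 - 3·t^2 - 2·t - 3, we substitute t = 1 to get v = -14.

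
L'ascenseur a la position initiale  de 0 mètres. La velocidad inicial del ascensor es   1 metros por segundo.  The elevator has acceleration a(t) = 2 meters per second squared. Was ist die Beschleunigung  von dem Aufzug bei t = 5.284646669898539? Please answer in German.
Mit a(t) = 2 und Einsetzen von t = 5.284646669898539, finden wir a = 2.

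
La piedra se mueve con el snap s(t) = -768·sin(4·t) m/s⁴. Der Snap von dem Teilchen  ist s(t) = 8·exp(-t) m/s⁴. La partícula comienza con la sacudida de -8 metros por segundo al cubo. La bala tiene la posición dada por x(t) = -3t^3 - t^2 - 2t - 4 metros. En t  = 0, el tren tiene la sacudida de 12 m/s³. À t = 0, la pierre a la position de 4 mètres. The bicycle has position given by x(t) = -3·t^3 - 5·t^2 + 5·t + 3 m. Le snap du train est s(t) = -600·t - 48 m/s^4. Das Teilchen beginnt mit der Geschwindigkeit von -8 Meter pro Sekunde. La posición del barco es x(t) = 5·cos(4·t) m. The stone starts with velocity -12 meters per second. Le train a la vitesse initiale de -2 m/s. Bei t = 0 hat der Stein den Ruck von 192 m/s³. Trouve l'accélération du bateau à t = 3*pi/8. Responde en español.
Partiendo de la posición x(t) = 5·cos(4·t), tomamos 2 derivadas. La derivada de la posición da la velocidad: v(t) = -20·sin(4·t). Tomando d/dt de v(t), encontramos a(t) = -80·cos(4·t). De la ecuación de la aceleración a(t) = -80·cos(4·t), sustituimos t = 3*pi/8 para obtener a = 0.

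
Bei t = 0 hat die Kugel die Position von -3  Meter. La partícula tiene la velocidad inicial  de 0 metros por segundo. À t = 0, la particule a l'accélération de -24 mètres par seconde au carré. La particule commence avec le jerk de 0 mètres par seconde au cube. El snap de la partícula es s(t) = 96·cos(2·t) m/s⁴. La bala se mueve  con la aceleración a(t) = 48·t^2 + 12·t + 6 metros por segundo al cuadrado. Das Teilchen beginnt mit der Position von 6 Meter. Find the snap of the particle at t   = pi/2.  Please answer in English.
We have snap s(t) = 96·cos(2·t). Substituting t = pi/2: s(pi/2) = -96.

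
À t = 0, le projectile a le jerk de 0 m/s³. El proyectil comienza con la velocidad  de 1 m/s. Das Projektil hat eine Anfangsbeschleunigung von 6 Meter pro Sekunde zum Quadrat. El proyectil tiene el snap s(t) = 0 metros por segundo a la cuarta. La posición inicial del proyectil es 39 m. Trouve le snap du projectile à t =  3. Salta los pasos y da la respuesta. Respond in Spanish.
La respuesta es 0.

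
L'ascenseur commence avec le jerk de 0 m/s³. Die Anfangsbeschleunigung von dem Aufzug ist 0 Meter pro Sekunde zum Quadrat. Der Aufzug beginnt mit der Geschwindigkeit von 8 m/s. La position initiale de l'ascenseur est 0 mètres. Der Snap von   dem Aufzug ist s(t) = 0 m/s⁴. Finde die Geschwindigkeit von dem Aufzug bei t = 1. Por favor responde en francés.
Nous devons trouver la primitive de notre équation du snap s(t) = 0 3 fois. L'intégrale du snap est le jerk. En utilisant j(0) = 0, nous obtenons j(t) = 0. L'intégrale du jerk, avec a(0) = 0, donne l'accélération: a(t) = 0. En prenant ∫a(t)dt et en appliquant v(0) = 8, nous trouvons v(t) = 8. De l'équation de la vitesse v(t) = 8, nous substituons t = 1 pour obtenir v = 8.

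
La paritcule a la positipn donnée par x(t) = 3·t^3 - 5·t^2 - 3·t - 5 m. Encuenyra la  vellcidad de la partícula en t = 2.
Partiendo de la posición x(t) = 3·t^3 - 5·t^2 - 3·t - 5, tomamos 1 derivada. La derivada de la posición da la velocidad: v(t) = 9·t^2 - 10·t - 3. De la ecuación de la velocidad v(t) = 9·t^2 - 10·t - 3, sustituimos t = 2 para obtener v = 13.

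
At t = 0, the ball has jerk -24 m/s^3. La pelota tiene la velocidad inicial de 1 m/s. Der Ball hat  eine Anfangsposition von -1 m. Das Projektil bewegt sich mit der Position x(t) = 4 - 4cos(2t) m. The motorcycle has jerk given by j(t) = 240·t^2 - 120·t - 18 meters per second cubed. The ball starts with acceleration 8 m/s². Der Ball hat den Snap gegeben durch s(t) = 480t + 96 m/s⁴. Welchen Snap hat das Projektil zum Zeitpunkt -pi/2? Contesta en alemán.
Wir müssen unsere Gleichung für die Position x(t) = 4 - 4·cos(2·t) 4-mal ableiten. Mit d/dt von x(t) finden wir v(t) = 8·sin(2·t). Mit d/dt von v(t) finden wir a(t) = 16·cos(2·t). Mit d/dt von a(t) finden wir j(t) = -32·sin(2·t). Die Ableitung von dem Ruck ergibt den Snap: s(t) = -64·cos(2·t). Aus der Gleichung für den Snap s(t) = -64·cos(2·t), setzen wir t = -pi/2 ein und erhalten s = 64.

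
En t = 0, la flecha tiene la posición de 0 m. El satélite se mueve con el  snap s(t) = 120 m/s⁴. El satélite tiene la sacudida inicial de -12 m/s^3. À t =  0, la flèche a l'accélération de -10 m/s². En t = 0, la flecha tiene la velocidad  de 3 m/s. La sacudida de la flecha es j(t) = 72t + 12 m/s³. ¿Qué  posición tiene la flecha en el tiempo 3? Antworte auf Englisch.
To solve this, we need to take 3 integrals of our jerk equation j(t) = 72·t + 12. Finding the integral of j(t) and using a(0) = -10: a(t) = 36·t^2 + 12·t - 10. Integrating acceleration and using the initial condition v(0) = 3, we get v(t) = 12·t^3 + 6·t^2 - 10·t + 3. Integrating velocity and using the initial condition x(0) = 0, we get x(t) = 3·t^4 + 2·t^3 - 5·t^2 + 3·t. We have position x(t) = 3·t^4 + 2·t^3 - 5·t^2 + 3·t. Substituting t = 3: x(3) = 261.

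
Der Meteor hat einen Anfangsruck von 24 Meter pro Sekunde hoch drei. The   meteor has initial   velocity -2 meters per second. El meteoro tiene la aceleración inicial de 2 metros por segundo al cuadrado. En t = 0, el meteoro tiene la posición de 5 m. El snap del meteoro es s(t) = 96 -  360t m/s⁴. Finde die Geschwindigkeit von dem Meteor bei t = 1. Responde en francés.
En partant du snap s(t) = 96 - 360·t, nous prenons 3 primitives. La primitive du snap est le jerk. En utilisant j(0) = 24, nous obtenons j(t) = -180·t^2 + 96·t + 24. En prenant ∫j(t)dt et en appliquant a(0) = 2, nous trouvons a(t) = -60·t^3 + 48·t^2 + 24·t + 2. En intégrant l'accélération et en utilisant la condition initiale v(0) = -2, nous obtenons v(t) = -15·t^4 + 16·t^3 + 12·t^2 + 2·t - 2. De l'équation de la vitesse v(t) = -15·t^4 + 16·t^3 + 12·t^2 + 2·t - 2, nous substituons t = 1 pour obtenir v = 13.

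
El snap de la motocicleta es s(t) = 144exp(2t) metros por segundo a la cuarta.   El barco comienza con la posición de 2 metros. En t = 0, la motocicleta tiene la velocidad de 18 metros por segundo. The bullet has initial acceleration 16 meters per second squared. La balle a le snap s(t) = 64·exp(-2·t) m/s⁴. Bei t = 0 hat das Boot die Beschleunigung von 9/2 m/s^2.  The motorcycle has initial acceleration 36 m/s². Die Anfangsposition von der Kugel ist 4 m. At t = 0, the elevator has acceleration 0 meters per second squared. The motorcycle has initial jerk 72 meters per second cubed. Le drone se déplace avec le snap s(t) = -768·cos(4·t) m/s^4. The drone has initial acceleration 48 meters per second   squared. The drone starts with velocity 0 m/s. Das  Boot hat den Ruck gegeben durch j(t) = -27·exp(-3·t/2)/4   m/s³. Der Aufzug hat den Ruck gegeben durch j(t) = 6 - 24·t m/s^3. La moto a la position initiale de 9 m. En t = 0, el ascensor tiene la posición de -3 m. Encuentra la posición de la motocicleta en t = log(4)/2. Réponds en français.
Nous devons trouver la primitive de notre équation du snap s(t) = 144·exp(2·t) 4 fois. La primitive du snap, avec j(0) = 72, donne le jerk: j(t) = 72·exp(2·t). En prenant ∫j(t)dt et en appliquant a(0) = 36, nous trouvons a(t) = 36·exp(2·t). L'intégrale de l'accélération, avec v(0) = 18, donne la vitesse: v(t) = 18·exp(2·t). En prenant ∫v(t)dt et en appliquant x(0) = 9, nous trouvons x(t) = 9·exp(2·t). Nous avons la position x(t) = 9·exp(2·t). En substituant t = log(4)/2: x(log(4)/2) = 36.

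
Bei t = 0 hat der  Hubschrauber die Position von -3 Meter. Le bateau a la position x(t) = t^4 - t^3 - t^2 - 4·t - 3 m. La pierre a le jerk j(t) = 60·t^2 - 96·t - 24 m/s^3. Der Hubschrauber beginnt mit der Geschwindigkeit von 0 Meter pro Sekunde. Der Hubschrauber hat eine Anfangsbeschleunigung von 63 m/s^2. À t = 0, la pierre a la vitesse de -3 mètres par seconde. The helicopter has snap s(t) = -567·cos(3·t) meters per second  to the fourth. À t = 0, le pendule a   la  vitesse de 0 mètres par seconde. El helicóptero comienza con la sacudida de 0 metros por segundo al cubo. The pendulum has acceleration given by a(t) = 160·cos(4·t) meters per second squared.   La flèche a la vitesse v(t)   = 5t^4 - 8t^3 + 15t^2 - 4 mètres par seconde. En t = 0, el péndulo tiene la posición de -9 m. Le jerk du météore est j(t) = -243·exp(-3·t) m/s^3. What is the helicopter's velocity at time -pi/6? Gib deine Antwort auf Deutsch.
Ausgehend von dem Snap s(t) = -567·cos(3·t), nehmen wir 3 Stammfunktionen. Das Integral von dem Snap ist der Ruck. Mit j(0) = 0 erhalten wir j(t) = -189·sin(3·t). Mit ∫j(t)dt und Anwendung von a(0) = 63, finden wir a(t) = 63·cos(3·t). Die Stammfunktion von der Beschleunigung, mit v(0) = 0, ergibt die Geschwindigkeit: v(t) = 21·sin(3·t). Aus der Gleichung für die Geschwindigkeit v(t) = 21·sin(3·t), setzen wir t = -pi/6 ein und erhalten v = -21.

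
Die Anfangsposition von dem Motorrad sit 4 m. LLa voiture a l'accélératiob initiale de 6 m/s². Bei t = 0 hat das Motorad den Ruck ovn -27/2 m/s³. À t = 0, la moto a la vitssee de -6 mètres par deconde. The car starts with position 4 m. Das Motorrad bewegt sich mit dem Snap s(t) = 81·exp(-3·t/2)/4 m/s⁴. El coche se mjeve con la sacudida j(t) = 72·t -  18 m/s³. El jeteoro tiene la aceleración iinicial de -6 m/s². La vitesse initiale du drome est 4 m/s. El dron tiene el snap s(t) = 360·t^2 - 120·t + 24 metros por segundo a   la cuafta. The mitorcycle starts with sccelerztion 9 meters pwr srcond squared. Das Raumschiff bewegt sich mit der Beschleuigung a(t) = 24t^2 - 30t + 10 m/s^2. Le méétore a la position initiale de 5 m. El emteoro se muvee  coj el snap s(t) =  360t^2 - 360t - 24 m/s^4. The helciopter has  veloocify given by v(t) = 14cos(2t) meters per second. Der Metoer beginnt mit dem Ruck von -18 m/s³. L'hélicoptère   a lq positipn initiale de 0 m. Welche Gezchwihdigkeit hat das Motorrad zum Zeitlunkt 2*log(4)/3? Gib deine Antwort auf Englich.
To solve this, we need to take 3 integrals of our snap equation s(t) = 81·exp(-3·t/2)/4. The antiderivative of snap is jerk. Using j(0) = -27/2, we get j(t) = -27·exp(-3·t/2)/2. Taking ∫j(t)dt and applying a(0) = 9, we find a(t) = 9·exp(-3·t/2). Taking ∫a(t)dt and applying v(0) = -6, we find v(t) = -6·exp(-3·t/2). From the given velocity equation v(t) = -6·exp(-3·t/2), we substitute t = 2*log(4)/3 to get v = -3/2.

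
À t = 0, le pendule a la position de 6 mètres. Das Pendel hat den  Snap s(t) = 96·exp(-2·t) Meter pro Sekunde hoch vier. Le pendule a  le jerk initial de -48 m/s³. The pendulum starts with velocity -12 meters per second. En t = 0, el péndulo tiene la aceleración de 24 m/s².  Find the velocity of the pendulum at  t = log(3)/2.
Starting from snap s(t) = 96·exp(-2·t), we take 3 integrals. The integral of snap is jerk. Using j(0) = -48, we get j(t) = -48·exp(-2·t). Taking ∫j(t)dt and applying a(0) = 24, we find a(t) = 24·exp(-2·t). The integral of acceleration is velocity. Using v(0) = -12, we get v(t) = -12·exp(-2·t). Using v(t) = -12·exp(-2·t) and substituting t = log(3)/2, we find v = -4.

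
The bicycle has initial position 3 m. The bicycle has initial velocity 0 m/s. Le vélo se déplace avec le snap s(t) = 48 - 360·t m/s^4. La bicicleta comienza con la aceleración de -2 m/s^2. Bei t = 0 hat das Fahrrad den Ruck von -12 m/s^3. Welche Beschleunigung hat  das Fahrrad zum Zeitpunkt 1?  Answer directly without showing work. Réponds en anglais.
At t = 1, a = -50.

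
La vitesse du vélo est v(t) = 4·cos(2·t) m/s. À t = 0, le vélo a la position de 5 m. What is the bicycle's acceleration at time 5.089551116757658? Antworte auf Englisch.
Starting from velocity v(t) = 4·cos(2·t), we take 1 derivative. Differentiating velocity, we get acceleration: a(t) = -8·sin(2·t). Using a(t) = -8·sin(2·t) and substituting t = 5.089551116757658, we find a = 5.47837119448729.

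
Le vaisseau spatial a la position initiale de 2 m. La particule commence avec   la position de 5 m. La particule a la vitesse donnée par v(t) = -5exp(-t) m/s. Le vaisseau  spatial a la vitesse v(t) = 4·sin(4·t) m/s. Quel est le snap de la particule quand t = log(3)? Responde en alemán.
Wir müssen unsere Gleichung für die Geschwindigkeit v(t) = -5·exp(-t) 3-mal ableiten. Mit d/dt von v(t) finden wir a(t) = 5·exp(-t). Mit d/dt von a(t) finden wir j(t) = -5·exp(-t). Durch Ableiten von dem Ruck erhalten wir den Snap: s(t) = 5·exp(-t). Wir haben den Snap s(t) = 5·exp(-t). Durch Einsetzen von t = log(3): s(log(3)) = 5/3.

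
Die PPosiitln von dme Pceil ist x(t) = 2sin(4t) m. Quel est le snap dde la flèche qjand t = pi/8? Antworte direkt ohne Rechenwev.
À t = pi/8, s = 512.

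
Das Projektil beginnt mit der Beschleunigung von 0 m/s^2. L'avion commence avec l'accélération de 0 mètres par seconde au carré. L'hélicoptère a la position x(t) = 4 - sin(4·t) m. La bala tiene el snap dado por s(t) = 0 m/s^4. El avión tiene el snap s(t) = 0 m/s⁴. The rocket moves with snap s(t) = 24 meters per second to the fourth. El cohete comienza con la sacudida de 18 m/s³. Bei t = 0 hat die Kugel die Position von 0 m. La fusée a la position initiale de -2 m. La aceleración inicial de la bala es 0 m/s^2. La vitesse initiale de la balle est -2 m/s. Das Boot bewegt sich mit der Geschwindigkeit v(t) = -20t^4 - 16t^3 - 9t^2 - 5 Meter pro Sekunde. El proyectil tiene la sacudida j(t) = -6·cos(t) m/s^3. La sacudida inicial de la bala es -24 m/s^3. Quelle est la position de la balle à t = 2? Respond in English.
We need to integrate our snap equation s(t) = 0 4 times. Integrating snap and using the initial condition j(0) = -24, we get j(t) = -24. The antiderivative of jerk, with a(0) = 0, gives acceleration: a(t) = -24·t. Finding the antiderivative of a(t) and using v(0) = -2: v(t) = -12·t^2 - 2. Finding the antiderivative of v(t) and using x(0) = 0: x(t) = -4·t^3 - 2·t. Using x(t) = -4·t^3 - 2·t and substituting t = 2, we find x = -36.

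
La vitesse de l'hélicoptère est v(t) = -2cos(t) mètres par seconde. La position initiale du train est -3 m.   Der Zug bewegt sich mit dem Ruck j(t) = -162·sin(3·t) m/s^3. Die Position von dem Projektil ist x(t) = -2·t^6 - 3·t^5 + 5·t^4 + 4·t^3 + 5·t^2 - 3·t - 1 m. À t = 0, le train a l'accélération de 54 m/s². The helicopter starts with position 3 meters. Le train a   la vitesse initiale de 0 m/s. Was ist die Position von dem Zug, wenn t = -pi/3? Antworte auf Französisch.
En partant du jerk j(t) = -162·sin(3·t), nous prenons 3 intégrales. L'intégrale du jerk, avec a(0) = 54, donne l'accélération: a(t) = 54·cos(3·t). L'intégrale de l'accélération est la vitesse. En utilisant v(0) = 0, nous obtenons v(t) = 18·sin(3·t). En prenant ∫v(t)dt et en appliquant x(0) = -3, nous trouvons x(t) = 3 - 6·cos(3·t). De l'équation de la position x(t) = 3 - 6·cos(3·t), nous substituons t = -pi/3 pour obtenir x = 9.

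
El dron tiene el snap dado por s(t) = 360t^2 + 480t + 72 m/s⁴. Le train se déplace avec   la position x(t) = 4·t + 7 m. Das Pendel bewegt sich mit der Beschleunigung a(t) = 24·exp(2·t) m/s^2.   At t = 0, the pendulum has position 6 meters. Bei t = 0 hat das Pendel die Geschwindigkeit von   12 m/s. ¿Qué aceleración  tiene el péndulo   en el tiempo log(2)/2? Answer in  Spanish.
De la ecuación de la aceleración a(t) = 24·exp(2·t), sustituimos t = log(2)/2 para obtener a = 48.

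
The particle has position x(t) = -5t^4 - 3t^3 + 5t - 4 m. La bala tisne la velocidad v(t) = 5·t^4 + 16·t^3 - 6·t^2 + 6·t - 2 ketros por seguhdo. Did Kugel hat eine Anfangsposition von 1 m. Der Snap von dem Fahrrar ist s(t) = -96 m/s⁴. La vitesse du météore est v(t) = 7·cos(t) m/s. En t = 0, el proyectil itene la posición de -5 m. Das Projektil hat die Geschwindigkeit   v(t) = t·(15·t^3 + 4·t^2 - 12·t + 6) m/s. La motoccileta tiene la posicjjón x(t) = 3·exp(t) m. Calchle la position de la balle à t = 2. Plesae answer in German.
Wir müssen das Integral unserer Gleichung für die Geschwindigkeit v(t) = 5·t^4 + 16·t^3 - 6·t^2 + 6·t - 2 1-mal finden. Das Integral von der Geschwindigkeit, mit x(0) = 1, ergibt die Position: x(t) = t^5 + 4·t^4 - 2·t^3 + 3·t^2 - 2·t + 1. Wir haben die Position x(t) = t^5 + 4·t^4 - 2·t^3 + 3·t^2 - 2·t + 1. Durch Einsetzen von t = 2: x(2) = 89.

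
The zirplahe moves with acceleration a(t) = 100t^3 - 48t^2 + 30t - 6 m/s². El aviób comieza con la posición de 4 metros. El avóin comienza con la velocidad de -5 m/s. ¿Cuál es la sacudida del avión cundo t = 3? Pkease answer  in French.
En partant de l'accélération a(t) = 100·t^3 - 48·t^2 + 30·t - 6, nous prenons 1 dérivée. En dérivant l'accélération, nous obtenons le jerk: j(t) = 300·t^2 - 96·t + 30. De l'équation du jerk j(t) = 300·t^2 - 96·t + 30, nous substituons t = 3 pour obtenir j = 2442.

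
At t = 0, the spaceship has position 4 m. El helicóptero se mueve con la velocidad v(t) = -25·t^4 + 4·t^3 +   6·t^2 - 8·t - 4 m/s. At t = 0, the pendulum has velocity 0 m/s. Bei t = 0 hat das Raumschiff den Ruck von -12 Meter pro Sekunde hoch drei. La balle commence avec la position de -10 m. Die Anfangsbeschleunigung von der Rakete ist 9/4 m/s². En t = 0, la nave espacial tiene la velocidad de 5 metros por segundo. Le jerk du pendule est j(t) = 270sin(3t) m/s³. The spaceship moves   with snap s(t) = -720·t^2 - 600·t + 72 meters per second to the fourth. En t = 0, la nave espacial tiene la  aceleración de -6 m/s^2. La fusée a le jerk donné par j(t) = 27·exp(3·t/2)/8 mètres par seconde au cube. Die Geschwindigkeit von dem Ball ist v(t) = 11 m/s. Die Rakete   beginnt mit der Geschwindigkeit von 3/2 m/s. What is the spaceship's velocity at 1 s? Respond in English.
To find the answer, we compute 3 integrals of s(t) = -720·t^2 - 600·t + 72. The integral of snap is jerk. Using j(0) = -12, we get j(t) = -240·t^3 - 300·t^2 + 72·t - 12. The integral of jerk is acceleration. Using a(0) = -6, we get a(t) = -60·t^4 - 100·t^3 + 36·t^2 - 12·t - 6. Taking ∫a(t)dt and applying v(0) = 5, we find v(t) = -12·t^5 - 25·t^4 + 12·t^3 - 6·t^2 - 6·t + 5. From the given velocity equation v(t) = -12·t^5 - 25·t^4 + 12·t^3 - 6·t^2 - 6·t + 5, we substitute t = 1 to get v = -32.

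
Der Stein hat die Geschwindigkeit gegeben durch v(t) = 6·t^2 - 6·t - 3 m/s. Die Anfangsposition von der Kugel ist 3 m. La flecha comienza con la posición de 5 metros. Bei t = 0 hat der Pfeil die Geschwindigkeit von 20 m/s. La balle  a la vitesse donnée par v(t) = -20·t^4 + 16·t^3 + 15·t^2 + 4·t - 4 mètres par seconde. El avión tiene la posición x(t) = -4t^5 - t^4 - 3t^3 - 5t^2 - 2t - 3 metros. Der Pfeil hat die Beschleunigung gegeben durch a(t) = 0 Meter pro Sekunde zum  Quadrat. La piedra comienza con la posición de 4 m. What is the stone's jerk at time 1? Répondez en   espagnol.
Partiendo de la velocidad v(t) = 6·t^2 - 6·t - 3, tomamos 2 derivadas. Tomando d/dt de v(t), encontramos a(t) = 12·t - 6. Derivando la aceleración, obtenemos la sacudida: j(t) = 12. Tenemos la sacudida j(t) = 12. Sustituyendo t = 1: j(1) = 12.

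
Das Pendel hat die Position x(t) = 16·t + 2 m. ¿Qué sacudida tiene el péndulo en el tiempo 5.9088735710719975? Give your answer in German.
Wir müssen unsere Gleichung für die Position x(t) = 16·t + 2 3-mal ableiten. Die Ableitung von der Position ergibt die Geschwindigkeit: v(t) = 16. Mit d/dt von v(t) finden wir a(t) = 0. Durch Ableiten von der Beschleunigung erhalten wir den Ruck: j(t) = 0. Aus der Gleichung für den Ruck j(t) = 0, setzen wir t = 5.9088735710719975 ein und erhalten j = 0.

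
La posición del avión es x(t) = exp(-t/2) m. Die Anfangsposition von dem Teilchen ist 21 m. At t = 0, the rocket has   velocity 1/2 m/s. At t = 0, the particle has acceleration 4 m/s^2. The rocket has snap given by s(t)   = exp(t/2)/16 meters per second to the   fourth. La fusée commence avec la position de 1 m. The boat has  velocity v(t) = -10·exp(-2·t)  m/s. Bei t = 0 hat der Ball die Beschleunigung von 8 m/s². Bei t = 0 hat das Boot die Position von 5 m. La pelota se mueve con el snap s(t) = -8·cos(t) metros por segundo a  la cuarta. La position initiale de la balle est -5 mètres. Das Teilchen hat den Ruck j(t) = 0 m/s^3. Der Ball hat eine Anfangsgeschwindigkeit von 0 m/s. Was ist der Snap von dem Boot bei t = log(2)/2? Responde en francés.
Pour résoudre ceci, nous devons prendre 3 dérivées de notre équation de la vitesse v(t) = -10·exp(-2·t). La dérivée de la vitesse donne l'accélération: a(t) = 20·exp(-2·t). En prenant d/dt de a(t), nous trouvons j(t) = -40·exp(-2·t). En dérivant le jerk, nous obtenons le snap: s(t) = 80·exp(-2·t). En utilisant s(t) = 80·exp(-2·t) et en substituant t = log(2)/2, nous trouvons s = 40.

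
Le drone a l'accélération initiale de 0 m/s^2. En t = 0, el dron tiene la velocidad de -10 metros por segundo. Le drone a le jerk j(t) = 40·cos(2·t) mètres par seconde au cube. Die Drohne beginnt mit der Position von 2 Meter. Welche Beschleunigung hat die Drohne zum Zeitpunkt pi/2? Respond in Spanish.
Para resolver esto, necesitamos tomar 1 integral de nuestra ecuación de la sacudida j(t) = 40·cos(2·t). Tomando ∫j(t)dt y aplicando a(0) = 0, encontramos a(t) = 20·sin(2·t). De la ecuación de la aceleración a(t) = 20·sin(2·t), sustituimos t = pi/2 para obtener a = 0.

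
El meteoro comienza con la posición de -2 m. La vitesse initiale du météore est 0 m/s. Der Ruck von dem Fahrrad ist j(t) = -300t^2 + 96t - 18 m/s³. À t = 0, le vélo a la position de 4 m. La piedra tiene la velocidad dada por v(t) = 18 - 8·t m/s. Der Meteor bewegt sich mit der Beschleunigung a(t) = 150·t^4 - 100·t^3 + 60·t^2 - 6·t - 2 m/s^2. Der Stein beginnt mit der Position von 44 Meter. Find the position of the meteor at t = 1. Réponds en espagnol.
Debemos encontrar la antiderivada de nuestra ecuación de la aceleración a(t) = 150·t^4 - 100·t^3 + 60·t^2 - 6·t - 2 2 veces. La integral de la aceleración, con v(0) = 0, da la velocidad: v(t) = t·(30·t^4 - 25·t^3 + 20·t^2 - 3·t - 2). Tomando ∫v(t)dt y aplicando x(0) = -2, encontramos x(t) = 5·t^6 - 5·t^5 + 5·t^4 - t^3 - t^2 - 2. Usando x(t) = 5·t^6 - 5·t^5 + 5·t^4 - t^3 - t^2 - 2 y sustituyendo t = 1, encontramos x = 1.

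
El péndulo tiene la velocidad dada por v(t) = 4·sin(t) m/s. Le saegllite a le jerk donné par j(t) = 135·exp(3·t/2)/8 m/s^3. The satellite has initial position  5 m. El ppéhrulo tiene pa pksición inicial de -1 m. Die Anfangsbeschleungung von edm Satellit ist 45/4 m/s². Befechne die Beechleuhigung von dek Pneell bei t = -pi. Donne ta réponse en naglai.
Starting from velocity v(t) = 4·sin(t), we take 1 derivative. The derivative of velocity gives acceleration: a(t) = 4·cos(t). Using a(t) = 4·cos(t) and substituting t = -pi, we find a = -4.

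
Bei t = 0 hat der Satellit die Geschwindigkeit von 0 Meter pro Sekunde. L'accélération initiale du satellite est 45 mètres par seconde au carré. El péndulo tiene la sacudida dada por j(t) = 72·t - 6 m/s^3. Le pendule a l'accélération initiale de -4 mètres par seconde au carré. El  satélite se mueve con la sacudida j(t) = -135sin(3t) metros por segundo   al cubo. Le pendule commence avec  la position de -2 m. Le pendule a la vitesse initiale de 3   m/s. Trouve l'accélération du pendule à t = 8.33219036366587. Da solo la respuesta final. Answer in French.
L'accélération à t = 8.33219036366587 est a = 2445.32112304719.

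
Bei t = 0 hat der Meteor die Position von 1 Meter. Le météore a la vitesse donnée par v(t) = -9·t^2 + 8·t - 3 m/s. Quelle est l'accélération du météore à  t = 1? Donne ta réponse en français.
En partant de la vitesse v(t) = -9·t^2 + 8·t - 3, nous prenons 1 dérivée. En prenant d/dt de v(t), nous trouvons a(t) = 8 - 18·t. En utilisant a(t) = 8 - 18·t et en substituant t = 1, nous trouvons a = -10.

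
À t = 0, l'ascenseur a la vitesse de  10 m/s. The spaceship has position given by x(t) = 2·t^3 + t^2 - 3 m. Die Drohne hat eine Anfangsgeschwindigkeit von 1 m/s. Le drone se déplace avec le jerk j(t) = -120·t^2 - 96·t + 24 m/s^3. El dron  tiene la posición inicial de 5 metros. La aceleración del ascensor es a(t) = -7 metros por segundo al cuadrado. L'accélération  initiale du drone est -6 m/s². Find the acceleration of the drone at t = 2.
To solve this, we need to take 1 integral of our jerk equation j(t) = -120·t^2 - 96·t + 24. The integral of jerk, with a(0) = -6, gives acceleration: a(t) = -40·t^3 - 48·t^2 + 24·t - 6. From the given acceleration equation a(t) = -40·t^3 - 48·t^2 + 24·t - 6, we substitute t = 2 to get a = -470.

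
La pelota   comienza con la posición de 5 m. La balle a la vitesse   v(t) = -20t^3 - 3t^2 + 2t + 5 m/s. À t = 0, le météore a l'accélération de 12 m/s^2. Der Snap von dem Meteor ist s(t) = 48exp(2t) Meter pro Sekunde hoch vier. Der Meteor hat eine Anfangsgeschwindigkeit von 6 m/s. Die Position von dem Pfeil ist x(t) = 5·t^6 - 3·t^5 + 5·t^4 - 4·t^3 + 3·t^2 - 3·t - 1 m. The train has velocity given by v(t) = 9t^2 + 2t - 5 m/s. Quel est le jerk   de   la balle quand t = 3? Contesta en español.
Partiendo de la velocidad v(t) = -20·t^3 - 3·t^2 + 2·t + 5, tomamos 2 derivadas. Derivando la velocidad, obtenemos la aceleración: a(t) = -60·t^2 - 6·t + 2. Tomando d/dt de a(t), encontramos j(t) = -120·t - 6. De la ecuación de la sacudida j(t) = -120·t - 6, sustituimos t = 3 para obtener j = -366.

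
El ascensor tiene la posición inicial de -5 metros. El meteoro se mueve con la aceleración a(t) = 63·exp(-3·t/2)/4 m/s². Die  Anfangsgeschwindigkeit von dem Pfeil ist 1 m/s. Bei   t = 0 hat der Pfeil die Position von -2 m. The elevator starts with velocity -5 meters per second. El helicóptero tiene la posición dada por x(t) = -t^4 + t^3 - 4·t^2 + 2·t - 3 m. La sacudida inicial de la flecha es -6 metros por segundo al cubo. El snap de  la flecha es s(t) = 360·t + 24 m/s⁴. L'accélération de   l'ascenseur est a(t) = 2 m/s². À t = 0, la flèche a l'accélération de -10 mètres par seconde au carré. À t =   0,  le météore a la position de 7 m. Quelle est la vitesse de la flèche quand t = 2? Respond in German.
Wir müssen die Stammfunktion unserer Gleichung für den Snap s(t) = 360·t + 24 3-mal finden. Durch Integration von dem Snap und Verwendung der Anfangsbedingung j(0) = -6, erhalten wir j(t) = 180·t^2 + 24·t - 6. Durch Integration von dem Ruck und Verwendung der Anfangsbedingung a(0) = -10, erhalten wir a(t) = 60·t^3 + 12·t^2 - 6·t - 10. Die Stammfunktion von der Beschleunigung ist die Geschwindigkeit. Mit v(0) = 1 erhalten wir v(t) = 15·t^4 + 4·t^3 - 3·t^2 - 10·t + 1. Aus der Gleichung für die Geschwindigkeit v(t) = 15·t^4 + 4·t^3 - 3·t^2 - 10·t + 1, setzen wir t = 2 ein und erhalten v = 241.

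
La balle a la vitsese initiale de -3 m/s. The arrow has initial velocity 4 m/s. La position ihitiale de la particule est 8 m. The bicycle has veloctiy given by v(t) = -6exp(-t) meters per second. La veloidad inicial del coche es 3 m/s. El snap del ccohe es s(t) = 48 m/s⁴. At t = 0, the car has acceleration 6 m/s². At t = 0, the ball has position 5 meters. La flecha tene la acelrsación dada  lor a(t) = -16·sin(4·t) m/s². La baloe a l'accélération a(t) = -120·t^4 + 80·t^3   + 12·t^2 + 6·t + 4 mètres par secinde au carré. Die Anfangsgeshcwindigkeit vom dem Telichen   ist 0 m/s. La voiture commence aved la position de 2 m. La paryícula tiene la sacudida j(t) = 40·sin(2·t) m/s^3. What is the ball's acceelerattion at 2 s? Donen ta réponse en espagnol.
Tenemos la aceleración a(t) = -120·t^4 + 80·t^3 + 12·t^2 + 6·t + 4. Sustituyendo t = 2: a(2) = -1216.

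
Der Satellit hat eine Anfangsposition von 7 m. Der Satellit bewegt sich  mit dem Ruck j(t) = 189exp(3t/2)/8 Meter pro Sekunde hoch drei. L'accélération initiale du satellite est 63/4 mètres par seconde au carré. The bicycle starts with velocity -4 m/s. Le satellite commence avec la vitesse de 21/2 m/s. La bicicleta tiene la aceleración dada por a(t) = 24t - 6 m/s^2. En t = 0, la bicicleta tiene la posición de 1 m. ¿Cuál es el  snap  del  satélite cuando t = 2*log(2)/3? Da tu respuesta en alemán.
Wir müssen unsere Gleichung für den Ruck j(t) = 189·exp(3·t/2)/8 1-mal ableiten. Durch Ableiten von dem Ruck erhalten wir den Snap: s(t) = 567·exp(3·t/2)/16. Wir haben den Snap s(t) = 567·exp(3·t/2)/16. Durch Einsetzen von t = 2*log(2)/3: s(2*log(2)/3) = 567/8.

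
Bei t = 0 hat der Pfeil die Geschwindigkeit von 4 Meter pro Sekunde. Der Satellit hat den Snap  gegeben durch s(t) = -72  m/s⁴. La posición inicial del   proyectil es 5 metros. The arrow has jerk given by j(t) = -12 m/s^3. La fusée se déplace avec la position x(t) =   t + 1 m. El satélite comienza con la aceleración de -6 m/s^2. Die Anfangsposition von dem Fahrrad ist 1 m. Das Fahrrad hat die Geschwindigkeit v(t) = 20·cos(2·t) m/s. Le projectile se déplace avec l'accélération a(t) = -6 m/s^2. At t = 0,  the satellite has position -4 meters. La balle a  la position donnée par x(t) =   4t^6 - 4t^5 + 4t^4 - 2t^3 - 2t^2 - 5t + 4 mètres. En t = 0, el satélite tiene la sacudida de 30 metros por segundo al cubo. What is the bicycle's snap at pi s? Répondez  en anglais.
We must differentiate our velocity equation v(t) = 20·cos(2·t) 3 times. Taking d/dt of v(t), we find a(t) = -40·sin(2·t). The derivative of acceleration gives jerk: j(t) = -80·cos(2·t). The derivative of jerk gives snap: s(t) = 160·sin(2·t). We have snap s(t) = 160·sin(2·t). Substituting t = pi: s(pi) = 0.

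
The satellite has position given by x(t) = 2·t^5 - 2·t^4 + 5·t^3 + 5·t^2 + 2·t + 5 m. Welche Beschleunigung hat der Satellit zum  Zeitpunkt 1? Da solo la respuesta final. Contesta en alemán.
Die Beschleunigung bei t = 1 ist a = 56.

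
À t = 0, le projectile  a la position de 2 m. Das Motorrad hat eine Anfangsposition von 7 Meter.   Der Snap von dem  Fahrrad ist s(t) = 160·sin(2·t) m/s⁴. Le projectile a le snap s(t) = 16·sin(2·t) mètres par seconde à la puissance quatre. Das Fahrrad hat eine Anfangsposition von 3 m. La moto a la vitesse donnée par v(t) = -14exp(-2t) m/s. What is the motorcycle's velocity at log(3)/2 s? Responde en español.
Usando v(t) = -14·exp(-2·t) y sustituyendo t = log(3)/2, encontramos v = -14/3.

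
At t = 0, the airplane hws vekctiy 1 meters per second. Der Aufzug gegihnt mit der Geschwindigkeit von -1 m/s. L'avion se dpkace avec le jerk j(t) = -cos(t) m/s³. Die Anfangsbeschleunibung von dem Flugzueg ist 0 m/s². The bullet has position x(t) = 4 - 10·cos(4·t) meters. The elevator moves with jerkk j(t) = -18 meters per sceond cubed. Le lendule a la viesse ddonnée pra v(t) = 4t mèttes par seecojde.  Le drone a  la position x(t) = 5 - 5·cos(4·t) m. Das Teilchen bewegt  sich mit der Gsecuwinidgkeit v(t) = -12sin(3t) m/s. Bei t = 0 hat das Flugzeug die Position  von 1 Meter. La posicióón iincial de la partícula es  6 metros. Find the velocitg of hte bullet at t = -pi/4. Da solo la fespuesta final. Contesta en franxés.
La réponse est 0.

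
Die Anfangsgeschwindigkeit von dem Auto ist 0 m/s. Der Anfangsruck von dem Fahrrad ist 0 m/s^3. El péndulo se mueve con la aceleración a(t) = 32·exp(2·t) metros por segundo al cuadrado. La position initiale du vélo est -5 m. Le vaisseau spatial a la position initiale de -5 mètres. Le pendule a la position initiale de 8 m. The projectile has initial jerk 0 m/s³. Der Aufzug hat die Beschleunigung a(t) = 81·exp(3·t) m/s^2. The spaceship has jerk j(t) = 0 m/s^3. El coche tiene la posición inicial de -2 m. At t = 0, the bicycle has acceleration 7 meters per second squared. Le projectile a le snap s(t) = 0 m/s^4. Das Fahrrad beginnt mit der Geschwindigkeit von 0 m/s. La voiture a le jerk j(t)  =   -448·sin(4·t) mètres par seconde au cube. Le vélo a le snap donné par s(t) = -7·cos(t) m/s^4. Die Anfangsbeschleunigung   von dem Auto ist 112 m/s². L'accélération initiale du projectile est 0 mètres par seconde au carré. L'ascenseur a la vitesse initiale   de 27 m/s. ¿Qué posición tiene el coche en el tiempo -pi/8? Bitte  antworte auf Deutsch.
Ausgehend von dem Ruck j(t) = -448·sin(4·t), nehmen wir 3 Integrale. Das Integral von dem Ruck, mit a(0) = 112, ergibt die Beschleunigung: a(t) = 112·cos(4·t). Die Stammfunktion von der Beschleunigung ist die Geschwindigkeit. Mit v(0) = 0 erhalten wir v(t) = 28·sin(4·t). Das Integral von der Geschwindigkeit ist die Position. Mit x(0) = -2 erhalten wir x(t) = 5 - 7·cos(4·t). Wir haben die Position x(t) = 5 - 7·cos(4·t). Durch Einsetzen von t = -pi/8: x(-pi/8) = 5.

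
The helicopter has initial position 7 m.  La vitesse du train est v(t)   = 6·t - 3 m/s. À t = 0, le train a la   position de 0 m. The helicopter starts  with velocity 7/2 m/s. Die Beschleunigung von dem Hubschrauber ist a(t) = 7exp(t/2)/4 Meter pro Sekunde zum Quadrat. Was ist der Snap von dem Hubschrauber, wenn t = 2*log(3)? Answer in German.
Ausgehend von der Beschleunigung a(t) = 7·exp(t/2)/4, nehmen wir 2 Ableitungen. Mit d/dt von a(t) finden wir j(t) = 7·exp(t/2)/8. Die Ableitung von dem Ruck ergibt den Snap: s(t) = 7·exp(t/2)/16. Aus der Gleichung für den Snap s(t) = 7·exp(t/2)/16, setzen wir t = 2*log(3) ein und erhalten s = 21/16.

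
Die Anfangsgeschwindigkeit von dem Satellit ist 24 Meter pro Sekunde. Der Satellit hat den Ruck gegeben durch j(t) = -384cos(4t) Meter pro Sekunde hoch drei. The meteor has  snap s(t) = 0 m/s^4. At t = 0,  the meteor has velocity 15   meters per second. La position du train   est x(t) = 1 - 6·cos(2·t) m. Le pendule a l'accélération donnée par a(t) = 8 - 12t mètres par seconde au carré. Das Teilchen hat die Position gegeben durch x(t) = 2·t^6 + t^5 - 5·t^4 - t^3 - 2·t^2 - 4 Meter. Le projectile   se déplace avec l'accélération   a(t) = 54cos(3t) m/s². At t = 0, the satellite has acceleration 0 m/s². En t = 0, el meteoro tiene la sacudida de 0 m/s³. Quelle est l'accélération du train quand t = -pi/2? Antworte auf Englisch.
We must differentiate our position equation x(t) = 1 - 6·cos(2·t) 2 times. The derivative of position gives velocity: v(t) = 12·sin(2·t). Taking d/dt of v(t), we find a(t) = 24·cos(2·t). We have acceleration a(t) = 24·cos(2·t). Substituting t = -pi/2: a(-pi/2) = -24.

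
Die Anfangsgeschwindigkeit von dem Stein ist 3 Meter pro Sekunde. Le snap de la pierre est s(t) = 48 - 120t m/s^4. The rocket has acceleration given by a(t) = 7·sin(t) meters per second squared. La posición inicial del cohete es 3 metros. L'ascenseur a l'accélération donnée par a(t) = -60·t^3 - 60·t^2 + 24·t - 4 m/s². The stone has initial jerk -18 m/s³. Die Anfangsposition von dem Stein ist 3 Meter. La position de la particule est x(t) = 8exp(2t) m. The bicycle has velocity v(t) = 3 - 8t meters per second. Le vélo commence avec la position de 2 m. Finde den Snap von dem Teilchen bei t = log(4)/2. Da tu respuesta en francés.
En partant de la position x(t) = 8·exp(2·t), nous prenons 4 dérivées. En dérivant la position, nous obtenons la vitesse: v(t) = 16·exp(2·t). En dérivant la vitesse, nous obtenons l'accélération: a(t) = 32·exp(2·t). En dérivant l'accélération, nous obtenons le jerk: j(t) = 64·exp(2·t). En dérivant le jerk, nous obtenons le snap: s(t) = 128·exp(2·t). Nous avons le snap s(t) = 128·exp(2·t). En substituant t = log(4)/2: s(log(4)/2) = 512.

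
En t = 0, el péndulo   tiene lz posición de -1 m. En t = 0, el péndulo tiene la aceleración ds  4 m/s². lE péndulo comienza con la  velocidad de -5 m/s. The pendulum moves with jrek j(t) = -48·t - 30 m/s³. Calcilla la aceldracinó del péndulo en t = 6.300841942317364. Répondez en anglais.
We must find the antiderivative of our jerk equation j(t) = -48·t - 30 1 time. Integrating jerk and using the initial condition a(0) = 4, we get a(t) = -24·t^2 - 30·t + 4. We have acceleration a(t) = -24·t^2 - 30·t + 4. Substituting t = 6.300841942317364: a(6.300841942317364) = -1137.83987863910.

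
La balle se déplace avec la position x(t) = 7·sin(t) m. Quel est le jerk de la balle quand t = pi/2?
Nous devons dériver notre équation de la position x(t) = 7·sin(t) 3 fois. En dérivant la position, nous obtenons la vitesse: v(t) = 7·cos(t). La dérivée de la vitesse donne l'accélération: a(t) = -7·sin(t). En dérivant l'accélération, nous obtenons le jerk: j(t) = -7·cos(t). En utilisant j(t) = -7·cos(t) et en substituant t = pi/2, nous trouvons j = 0.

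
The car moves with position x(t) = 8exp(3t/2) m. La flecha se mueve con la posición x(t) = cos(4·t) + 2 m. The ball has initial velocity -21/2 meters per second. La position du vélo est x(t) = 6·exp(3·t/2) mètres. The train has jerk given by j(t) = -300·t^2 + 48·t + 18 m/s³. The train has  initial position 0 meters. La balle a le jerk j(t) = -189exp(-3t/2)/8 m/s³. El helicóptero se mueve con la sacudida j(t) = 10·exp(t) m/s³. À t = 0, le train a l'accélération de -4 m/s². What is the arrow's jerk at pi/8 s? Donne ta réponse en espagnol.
Partiendo de la posición x(t) = cos(4·t) + 2, tomamos 3 derivadas. Derivando la posición, obtenemos la velocidad: v(t) = -4·sin(4·t). Derivando la velocidad, obtenemos la aceleración: a(t) = -16·cos(4·t). Tomando d/dt de a(t), encontramos j(t) = 64·sin(4·t). Usando j(t) = 64·sin(4·t) y sustituyendo t = pi/8, encontramos j = 64.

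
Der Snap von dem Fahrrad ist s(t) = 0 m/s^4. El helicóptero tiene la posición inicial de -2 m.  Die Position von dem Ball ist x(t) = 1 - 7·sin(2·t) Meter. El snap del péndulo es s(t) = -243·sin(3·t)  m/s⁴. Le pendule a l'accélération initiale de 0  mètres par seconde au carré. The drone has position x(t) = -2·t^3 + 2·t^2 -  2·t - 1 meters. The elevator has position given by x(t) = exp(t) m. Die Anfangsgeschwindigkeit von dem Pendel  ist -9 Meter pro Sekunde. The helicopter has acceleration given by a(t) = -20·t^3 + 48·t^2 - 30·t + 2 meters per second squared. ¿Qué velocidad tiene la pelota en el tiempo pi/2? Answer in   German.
Um dies zu lösen, müssen wir 1 Ableitung unserer Gleichung für die Position x(t) = 1 - 7·sin(2·t) nehmen. Mit d/dt von x(t) finden wir v(t) = -14·cos(2·t). Wir haben die Geschwindigkeit v(t) = -14·cos(2·t). Durch Einsetzen von t = pi/2: v(pi/2) = 14.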